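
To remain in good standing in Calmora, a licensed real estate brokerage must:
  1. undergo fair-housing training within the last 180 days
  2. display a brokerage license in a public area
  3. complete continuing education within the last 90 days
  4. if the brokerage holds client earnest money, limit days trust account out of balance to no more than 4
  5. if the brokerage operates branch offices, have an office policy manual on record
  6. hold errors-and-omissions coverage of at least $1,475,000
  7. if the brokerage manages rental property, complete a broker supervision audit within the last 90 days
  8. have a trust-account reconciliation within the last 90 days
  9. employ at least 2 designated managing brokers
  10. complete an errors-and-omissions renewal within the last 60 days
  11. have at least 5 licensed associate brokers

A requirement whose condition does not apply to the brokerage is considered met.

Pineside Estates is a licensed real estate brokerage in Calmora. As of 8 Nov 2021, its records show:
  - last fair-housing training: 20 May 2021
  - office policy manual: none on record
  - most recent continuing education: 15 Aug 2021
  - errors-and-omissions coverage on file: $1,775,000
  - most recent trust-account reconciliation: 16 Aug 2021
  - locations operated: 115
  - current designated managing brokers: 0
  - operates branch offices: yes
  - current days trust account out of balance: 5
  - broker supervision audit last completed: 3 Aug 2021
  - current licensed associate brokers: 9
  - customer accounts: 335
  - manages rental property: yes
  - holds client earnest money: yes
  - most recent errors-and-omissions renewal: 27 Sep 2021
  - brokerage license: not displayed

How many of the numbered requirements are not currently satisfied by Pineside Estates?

5

1. fair-housing training 172 days ago vs limit 180 → met
2. brokerage license absent → not met
3. continuing education 85 days ago vs limit 90 → met
4. condition 'holds client earnest money' holds; days trust account out of balance 5 > 4 → not met
5. condition 'operates branch offices' holds; office policy manual absent → not met
6. errors-and-omissions coverage $1,775,000 ≥ $1,475,000 → met
7. condition 'manages rental property' holds; broker supervision audit 97 days ago vs limit 90 → not met
8. trust-account reconciliation 84 days ago vs limit 90 → met
9. designated managing brokers 0 < 2 → not met
10. errors-and-omissions renewal 42 days ago vs limit 60 → met
11. licensed associate brokers 9 ≥ 5 → met
Not met: 5 of 11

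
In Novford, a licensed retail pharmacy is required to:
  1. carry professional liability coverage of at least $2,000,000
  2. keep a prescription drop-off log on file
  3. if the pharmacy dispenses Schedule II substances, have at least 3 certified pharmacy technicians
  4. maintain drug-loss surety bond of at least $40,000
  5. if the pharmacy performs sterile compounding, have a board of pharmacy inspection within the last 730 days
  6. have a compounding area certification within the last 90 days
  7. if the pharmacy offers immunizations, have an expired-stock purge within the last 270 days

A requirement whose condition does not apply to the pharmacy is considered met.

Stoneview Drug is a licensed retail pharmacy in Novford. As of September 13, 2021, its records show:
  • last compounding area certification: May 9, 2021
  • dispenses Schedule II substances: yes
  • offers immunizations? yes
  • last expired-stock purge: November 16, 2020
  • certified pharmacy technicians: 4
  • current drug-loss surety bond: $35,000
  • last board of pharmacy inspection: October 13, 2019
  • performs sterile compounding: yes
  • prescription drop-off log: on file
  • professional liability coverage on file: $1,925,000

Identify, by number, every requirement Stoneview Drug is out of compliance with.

1, 4, 6, 7

1. professional liability coverage $1,925,000 < $2,000,000 → not met
2. prescription drop-off log present → met
3. condition 'dispenses Schedule II substances' holds; certified pharmacy technicians 4 ≥ 3 → met
4. drug-loss surety bond $35,000 < $40,000 → not met
5. condition 'performs sterile compounding' holds; board of pharmacy inspection 701 days ago vs limit 730 → met
6. compounding area certification 127 days ago vs limit 90 → not met
7. condition 'offers immunizations' holds; expired-stock purge 301 days ago vs limit 270 → not met
Not met: 1, 4, 6, 7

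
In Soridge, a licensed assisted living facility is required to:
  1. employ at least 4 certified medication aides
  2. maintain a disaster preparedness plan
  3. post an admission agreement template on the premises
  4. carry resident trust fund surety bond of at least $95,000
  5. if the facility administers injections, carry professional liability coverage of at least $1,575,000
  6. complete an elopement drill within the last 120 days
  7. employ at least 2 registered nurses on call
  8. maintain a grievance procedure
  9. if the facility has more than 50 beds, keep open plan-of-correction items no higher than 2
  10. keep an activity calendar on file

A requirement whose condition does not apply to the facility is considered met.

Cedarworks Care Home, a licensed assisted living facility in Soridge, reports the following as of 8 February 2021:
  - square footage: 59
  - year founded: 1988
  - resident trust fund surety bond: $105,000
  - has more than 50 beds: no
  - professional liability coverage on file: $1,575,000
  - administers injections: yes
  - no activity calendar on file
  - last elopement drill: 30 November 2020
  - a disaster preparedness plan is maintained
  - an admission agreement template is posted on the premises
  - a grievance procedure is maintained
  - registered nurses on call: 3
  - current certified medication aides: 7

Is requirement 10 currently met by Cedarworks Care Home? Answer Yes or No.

No

10. activity calendar absent → not met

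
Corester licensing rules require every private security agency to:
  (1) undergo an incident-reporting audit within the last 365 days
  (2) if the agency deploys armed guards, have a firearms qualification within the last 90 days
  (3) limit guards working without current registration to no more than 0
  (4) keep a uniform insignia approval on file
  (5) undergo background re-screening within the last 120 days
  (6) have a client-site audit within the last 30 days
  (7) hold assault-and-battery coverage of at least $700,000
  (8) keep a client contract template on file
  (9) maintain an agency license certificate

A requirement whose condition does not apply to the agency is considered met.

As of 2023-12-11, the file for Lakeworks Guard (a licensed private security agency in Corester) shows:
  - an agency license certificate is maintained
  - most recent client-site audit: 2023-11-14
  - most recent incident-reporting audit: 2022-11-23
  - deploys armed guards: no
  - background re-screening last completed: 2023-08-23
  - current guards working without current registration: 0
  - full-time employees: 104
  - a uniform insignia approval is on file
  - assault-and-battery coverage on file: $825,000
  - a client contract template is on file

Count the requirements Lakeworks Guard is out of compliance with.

1

1. incident-reporting audit 383 days ago vs limit 365 → not met
2. condition 'deploys armed guards' does not hold → requirement n/a → met
3. guards working without current registration 0 ≤ 0 → met
4. uniform insignia approval present → met
5. background re-screening 110 days ago vs limit 120 → met
6. client-site audit 27 days ago vs limit 30 → met
7. assault-and-battery coverage $825,000 ≥ $700,000 → met
8. client contract template present → met
9. agency license certificate present → met
Not met: 1 of 9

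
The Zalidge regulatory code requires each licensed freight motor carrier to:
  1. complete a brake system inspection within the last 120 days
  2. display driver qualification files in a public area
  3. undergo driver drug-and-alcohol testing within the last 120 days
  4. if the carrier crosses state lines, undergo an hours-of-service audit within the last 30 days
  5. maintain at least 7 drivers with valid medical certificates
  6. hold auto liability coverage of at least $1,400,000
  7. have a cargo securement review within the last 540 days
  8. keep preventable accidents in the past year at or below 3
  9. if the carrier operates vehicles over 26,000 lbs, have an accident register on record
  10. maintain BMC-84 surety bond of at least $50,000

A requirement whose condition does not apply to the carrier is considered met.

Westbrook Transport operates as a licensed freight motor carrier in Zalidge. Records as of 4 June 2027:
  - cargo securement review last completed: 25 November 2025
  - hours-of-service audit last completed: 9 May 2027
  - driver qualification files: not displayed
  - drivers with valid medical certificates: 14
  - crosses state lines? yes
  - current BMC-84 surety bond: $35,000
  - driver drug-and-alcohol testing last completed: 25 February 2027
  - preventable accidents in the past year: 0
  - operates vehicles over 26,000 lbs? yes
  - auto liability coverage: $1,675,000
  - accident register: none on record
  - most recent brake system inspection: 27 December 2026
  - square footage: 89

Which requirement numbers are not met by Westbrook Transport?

1. brake system inspection 159 days ago vs limit 120 → not met
2. driver qualification files absent → not met
3. driver drug-and-alcohol testing 99 days ago vs limit 120 → met
4. condition 'crosses state lines' holds; hours-of-service audit 26 days ago vs limit 30 → met
5. drivers with valid medical certificates 14 ≥ 7 → met
6. auto liability coverage $1,675,000 ≥ $1,400,000 → met
7. cargo securement review 556 days ago vs limit 540 → not met
8. preventable accidents in the past year 0 ≤ 3 → met
9. condition 'operates vehicles over 26,000 lbs' holds; accident register absent → not met
10. BMC-84 surety bond $35,000 < $50,000 → not met
Not met: 1, 2, 7, 9, 10

1, 2, 7, 9, 10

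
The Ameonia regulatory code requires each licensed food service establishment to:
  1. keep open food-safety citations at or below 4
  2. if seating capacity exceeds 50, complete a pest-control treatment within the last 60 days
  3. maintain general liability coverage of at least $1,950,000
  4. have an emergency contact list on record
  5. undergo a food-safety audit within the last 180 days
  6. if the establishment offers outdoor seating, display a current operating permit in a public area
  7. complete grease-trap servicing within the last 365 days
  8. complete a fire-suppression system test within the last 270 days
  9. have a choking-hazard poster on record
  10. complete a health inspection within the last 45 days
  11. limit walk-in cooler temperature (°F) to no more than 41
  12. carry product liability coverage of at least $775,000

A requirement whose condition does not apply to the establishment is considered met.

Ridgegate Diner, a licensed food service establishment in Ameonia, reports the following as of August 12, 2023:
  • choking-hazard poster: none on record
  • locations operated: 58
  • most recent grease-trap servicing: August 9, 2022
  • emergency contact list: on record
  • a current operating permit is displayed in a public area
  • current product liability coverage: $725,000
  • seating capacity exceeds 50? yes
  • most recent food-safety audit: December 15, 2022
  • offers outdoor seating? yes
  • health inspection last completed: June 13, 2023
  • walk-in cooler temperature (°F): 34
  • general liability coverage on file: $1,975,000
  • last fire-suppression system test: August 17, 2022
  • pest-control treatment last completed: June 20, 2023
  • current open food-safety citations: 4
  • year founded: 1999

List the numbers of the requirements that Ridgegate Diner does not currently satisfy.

1. open food-safety citations 4 ≤ 4 → met
2. condition 'seating capacity exceeds 50' holds; pest-control treatment 53 days ago vs limit 60 → met
3. general liability coverage $1,975,000 ≥ $1,950,000 → met
4. emergency contact list present → met
5. food-safety audit 240 days ago vs limit 180 → not met
6. condition 'offers outdoor seating' holds; current operating permit present → met
7. grease-trap servicing 368 days ago vs limit 365 → not met
8. fire-suppression system test 360 days ago vs limit 270 → not met
9. choking-hazard poster absent → not met
10. health inspection 60 days ago vs limit 45 → not met
11. walk-in cooler temperature (°F) 34 ≤ 41 → met
12. product liability coverage $725,000 < $775,000 → not met
Not met: 5, 7, 8, 9, 10, 12

5, 7, 8, 9, 10, 12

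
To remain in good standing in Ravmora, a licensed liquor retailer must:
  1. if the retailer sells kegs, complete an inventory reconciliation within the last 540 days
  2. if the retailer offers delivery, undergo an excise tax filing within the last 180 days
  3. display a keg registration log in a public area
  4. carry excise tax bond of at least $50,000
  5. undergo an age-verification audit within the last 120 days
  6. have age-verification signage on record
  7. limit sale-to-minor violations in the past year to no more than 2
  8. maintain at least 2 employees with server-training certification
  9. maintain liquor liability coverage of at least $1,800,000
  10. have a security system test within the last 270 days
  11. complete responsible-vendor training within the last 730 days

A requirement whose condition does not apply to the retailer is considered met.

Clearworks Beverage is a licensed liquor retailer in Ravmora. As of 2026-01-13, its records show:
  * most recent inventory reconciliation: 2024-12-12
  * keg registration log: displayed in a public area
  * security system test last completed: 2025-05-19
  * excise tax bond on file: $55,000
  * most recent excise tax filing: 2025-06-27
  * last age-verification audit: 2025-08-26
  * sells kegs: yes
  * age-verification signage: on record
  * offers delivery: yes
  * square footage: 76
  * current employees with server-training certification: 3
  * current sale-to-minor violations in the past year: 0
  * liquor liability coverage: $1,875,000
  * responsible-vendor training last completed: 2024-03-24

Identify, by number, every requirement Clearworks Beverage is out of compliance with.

2, 5

1. condition 'sells kegs' holds; inventory reconciliation 397 days ago vs limit 540 → met
2. condition 'offers delivery' holds; excise tax filing 200 days ago vs limit 180 → not met
3. keg registration log present → met
4. excise tax bond $55,000 ≥ $50,000 → met
5. age-verification audit 140 days ago vs limit 120 → not met
6. age-verification signage present → met
7. sale-to-minor violations in the past year 0 ≤ 2 → met
8. employees with server-training certification 3 ≥ 2 → met
9. liquor liability coverage $1,875,000 ≥ $1,800,000 → met
10. security system test 239 days ago vs limit 270 → met
11. responsible-vendor training 660 days ago vs limit 730 → met
Not met: 2, 5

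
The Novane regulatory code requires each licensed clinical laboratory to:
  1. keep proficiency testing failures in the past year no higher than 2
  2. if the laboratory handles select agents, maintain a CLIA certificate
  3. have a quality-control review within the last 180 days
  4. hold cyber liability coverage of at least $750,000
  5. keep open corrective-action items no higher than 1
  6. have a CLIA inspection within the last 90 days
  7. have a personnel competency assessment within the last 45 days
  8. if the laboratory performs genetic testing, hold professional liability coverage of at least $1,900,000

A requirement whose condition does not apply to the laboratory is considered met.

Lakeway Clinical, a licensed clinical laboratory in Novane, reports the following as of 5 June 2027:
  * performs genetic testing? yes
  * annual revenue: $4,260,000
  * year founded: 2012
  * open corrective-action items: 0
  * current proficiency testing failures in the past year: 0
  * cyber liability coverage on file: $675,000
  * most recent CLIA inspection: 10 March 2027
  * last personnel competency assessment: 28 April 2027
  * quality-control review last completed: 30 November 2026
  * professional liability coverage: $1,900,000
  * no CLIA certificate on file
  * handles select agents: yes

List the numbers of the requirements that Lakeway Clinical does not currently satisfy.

1. proficiency testing failures in the past year 0 ≤ 2 → met
2. condition 'handles select agents' holds; CLIA certificate absent → not met
3. quality-control review 187 days ago vs limit 180 → not met
4. cyber liability coverage $675,000 < $750,000 → not met
5. open corrective-action items 0 ≤ 1 → met
6. CLIA inspection 87 days ago vs limit 90 → met
7. personnel competency assessment 38 days ago vs limit 45 → met
8. condition 'performs genetic testing' holds; professional liability coverage $1,900,000 ≥ $1,900,000 → met
Not met: 2, 3, 4

2, 3, 4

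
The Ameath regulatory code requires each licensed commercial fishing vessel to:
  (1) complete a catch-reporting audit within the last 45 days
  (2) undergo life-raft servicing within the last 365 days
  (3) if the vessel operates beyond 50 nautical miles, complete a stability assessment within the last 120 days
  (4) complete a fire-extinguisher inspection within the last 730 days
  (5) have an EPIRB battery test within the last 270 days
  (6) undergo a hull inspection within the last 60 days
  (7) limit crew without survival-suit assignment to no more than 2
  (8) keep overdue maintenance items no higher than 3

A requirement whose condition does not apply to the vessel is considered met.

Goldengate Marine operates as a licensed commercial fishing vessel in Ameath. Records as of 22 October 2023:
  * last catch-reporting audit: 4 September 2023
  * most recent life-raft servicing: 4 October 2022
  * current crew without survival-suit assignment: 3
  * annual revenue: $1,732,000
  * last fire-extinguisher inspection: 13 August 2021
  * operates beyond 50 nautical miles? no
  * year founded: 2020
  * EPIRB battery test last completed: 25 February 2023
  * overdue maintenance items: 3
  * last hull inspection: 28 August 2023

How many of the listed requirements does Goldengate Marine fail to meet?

4

1. catch-reporting audit 48 days ago vs limit 45 → not met
2. life-raft servicing 383 days ago vs limit 365 → not met
3. condition 'operates beyond 50 nautical miles' does not hold → requirement n/a → met
4. fire-extinguisher inspection 800 days ago vs limit 730 → not met
5. EPIRB battery test 239 days ago vs limit 270 → met
6. hull inspection 55 days ago vs limit 60 → met
7. crew without survival-suit assignment 3 > 2 → not met
8. overdue maintenance items 3 ≤ 3 → met
Not met: 4 of 8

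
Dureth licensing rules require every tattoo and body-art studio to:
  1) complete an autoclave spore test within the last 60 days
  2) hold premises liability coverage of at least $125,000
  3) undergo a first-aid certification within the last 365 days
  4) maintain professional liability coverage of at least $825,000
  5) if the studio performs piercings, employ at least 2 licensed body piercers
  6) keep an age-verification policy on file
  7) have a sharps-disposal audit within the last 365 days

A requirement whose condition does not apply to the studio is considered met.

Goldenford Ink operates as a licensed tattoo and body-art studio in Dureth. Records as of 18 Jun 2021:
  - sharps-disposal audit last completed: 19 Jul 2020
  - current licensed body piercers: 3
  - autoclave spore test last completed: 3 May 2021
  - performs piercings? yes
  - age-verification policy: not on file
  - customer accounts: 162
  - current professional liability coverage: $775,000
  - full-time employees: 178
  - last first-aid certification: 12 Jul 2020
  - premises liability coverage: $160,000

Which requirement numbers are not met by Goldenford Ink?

4, 6

1. autoclave spore test 46 days ago vs limit 60 → met
2. premises liability coverage $160,000 ≥ $125,000 → met
3. first-aid certification 341 days ago vs limit 365 → met
4. professional liability coverage $775,000 < $825,000 → not met
5. condition 'performs piercings' holds; licensed body piercers 3 ≥ 2 → met
6. age-verification policy absent → not met
7. sharps-disposal audit 334 days ago vs limit 365 → met
Not met: 4, 6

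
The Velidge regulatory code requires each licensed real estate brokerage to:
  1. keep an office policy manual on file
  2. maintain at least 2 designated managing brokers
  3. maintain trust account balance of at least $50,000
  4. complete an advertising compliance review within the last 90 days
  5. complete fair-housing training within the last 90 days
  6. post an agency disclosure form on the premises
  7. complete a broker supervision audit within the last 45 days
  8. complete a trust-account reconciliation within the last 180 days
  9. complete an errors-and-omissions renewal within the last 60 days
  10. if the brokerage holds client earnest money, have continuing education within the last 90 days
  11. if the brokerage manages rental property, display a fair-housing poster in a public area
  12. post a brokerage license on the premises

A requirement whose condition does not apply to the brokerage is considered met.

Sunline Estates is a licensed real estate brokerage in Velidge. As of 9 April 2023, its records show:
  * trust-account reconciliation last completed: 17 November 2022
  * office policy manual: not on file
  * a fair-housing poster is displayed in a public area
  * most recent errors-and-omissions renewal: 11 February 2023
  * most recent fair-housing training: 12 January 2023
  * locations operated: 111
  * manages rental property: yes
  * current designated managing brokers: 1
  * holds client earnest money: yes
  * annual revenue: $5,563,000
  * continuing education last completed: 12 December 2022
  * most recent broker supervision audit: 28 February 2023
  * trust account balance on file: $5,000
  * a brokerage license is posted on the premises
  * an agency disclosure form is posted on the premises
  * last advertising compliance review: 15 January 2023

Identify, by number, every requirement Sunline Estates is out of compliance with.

1, 2, 3, 10

1. office policy manual absent → not met
2. designated managing brokers 1 < 2 → not met
3. trust account balance $5,000 < $50,000 → not met
4. advertising compliance review 84 days ago vs limit 90 → met
5. fair-housing training 87 days ago vs limit 90 → met
6. agency disclosure form present → met
7. broker supervision audit 40 days ago vs limit 45 → met
8. trust-account reconciliation 143 days ago vs limit 180 → met
9. errors-and-omissions renewal 57 days ago vs limit 60 → met
10. condition 'holds client earnest money' holds; continuing education 118 days ago vs limit 90 → not met
11. condition 'manages rental property' holds; fair-housing poster present → met
12. brokerage license present → met
Not met: 1, 2, 3, 10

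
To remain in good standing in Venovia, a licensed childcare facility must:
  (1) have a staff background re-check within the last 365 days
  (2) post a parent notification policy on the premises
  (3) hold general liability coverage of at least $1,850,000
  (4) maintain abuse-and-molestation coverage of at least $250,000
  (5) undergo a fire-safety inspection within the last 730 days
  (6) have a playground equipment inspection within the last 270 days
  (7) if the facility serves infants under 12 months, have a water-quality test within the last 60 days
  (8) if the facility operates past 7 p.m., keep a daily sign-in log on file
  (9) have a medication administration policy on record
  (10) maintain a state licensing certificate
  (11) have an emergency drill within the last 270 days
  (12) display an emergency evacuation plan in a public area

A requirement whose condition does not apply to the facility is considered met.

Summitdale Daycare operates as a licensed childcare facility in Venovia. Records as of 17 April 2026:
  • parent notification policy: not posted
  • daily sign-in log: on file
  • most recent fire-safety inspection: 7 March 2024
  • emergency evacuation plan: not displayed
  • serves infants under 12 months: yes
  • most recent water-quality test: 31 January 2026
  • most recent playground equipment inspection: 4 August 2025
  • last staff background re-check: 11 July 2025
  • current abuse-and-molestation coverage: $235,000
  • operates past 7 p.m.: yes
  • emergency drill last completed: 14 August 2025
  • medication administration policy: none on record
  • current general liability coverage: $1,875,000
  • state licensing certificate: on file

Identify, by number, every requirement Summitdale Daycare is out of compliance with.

1. staff background re-check 280 days ago vs limit 365 → met
2. parent notification policy absent → not met
3. general liability coverage $1,875,000 ≥ $1,850,000 → met
4. abuse-and-molestation coverage $235,000 < $250,000 → not met
5. fire-safety inspection 771 days ago vs limit 730 → not met
6. playground equipment inspection 256 days ago vs limit 270 → met
7. condition 'serves infants under 12 months' holds; water-quality test 76 days ago vs limit 60 → not met
8. condition 'operates past 7 p.m.' holds; daily sign-in log present → met
9. medication administration policy absent → not met
10. state licensing certificate present → met
11. emergency drill 246 days ago vs limit 270 → met
12. emergency evacuation plan absent → not met
Not met: 2, 4, 5, 7, 9, 12

2, 4, 5, 7, 9, 12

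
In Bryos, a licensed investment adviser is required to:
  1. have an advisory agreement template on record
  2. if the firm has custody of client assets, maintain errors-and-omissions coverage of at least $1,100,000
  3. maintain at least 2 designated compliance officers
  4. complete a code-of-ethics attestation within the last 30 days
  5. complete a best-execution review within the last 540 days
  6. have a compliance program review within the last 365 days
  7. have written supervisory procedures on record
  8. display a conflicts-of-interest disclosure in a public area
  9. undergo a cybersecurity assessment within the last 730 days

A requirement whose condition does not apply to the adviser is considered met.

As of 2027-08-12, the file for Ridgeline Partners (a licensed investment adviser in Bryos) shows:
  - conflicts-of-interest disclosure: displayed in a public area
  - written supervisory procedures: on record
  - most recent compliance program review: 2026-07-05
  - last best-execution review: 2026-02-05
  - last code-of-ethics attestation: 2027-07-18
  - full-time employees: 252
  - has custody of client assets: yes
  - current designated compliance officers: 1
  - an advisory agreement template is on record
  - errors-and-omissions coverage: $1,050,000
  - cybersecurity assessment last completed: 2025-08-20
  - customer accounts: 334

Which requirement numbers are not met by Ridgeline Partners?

1. advisory agreement template present → met
2. condition 'has custody of client assets' holds; errors-and-omissions coverage $1,050,000 < $1,100,000 → not met
3. designated compliance officers 1 < 2 → not met
4. code-of-ethics attestation 25 days ago vs limit 30 → met
5. best-execution review 553 days ago vs limit 540 → not met
6. compliance program review 403 days ago vs limit 365 → not met
7. written supervisory procedures present → met
8. conflicts-of-interest disclosure present → met
9. cybersecurity assessment 722 days ago vs limit 730 → met
Not met: 2, 3, 5, 6

2, 3, 5, 6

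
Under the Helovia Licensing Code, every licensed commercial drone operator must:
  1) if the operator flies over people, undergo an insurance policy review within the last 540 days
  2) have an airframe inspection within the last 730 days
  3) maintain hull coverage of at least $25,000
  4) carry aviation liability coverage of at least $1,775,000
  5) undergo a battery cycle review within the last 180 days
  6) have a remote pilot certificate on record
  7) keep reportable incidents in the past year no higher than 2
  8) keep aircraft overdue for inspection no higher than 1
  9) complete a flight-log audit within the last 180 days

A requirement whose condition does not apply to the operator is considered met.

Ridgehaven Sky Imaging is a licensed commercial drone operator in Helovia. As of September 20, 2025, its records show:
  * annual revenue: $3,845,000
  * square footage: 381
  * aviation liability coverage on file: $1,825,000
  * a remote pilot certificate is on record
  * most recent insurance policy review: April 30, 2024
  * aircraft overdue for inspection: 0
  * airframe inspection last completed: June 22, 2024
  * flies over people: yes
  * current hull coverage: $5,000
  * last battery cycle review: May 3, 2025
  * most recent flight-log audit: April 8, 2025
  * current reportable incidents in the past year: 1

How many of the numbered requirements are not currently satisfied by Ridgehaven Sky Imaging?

1. condition 'flies over people' holds; insurance policy review 508 days ago vs limit 540 → met
2. airframe inspection 455 days ago vs limit 730 → met
3. hull coverage $5,000 < $25,000 → not met
4. aviation liability coverage $1,825,000 ≥ $1,775,000 → met
5. battery cycle review 140 days ago vs limit 180 → met
6. remote pilot certificate present → met
7. reportable incidents in the past year 1 ≤ 2 → met
8. aircraft overdue for inspection 0 ≤ 1 → met
9. flight-log audit 165 days ago vs limit 180 → met
Not met: 1 of 9

1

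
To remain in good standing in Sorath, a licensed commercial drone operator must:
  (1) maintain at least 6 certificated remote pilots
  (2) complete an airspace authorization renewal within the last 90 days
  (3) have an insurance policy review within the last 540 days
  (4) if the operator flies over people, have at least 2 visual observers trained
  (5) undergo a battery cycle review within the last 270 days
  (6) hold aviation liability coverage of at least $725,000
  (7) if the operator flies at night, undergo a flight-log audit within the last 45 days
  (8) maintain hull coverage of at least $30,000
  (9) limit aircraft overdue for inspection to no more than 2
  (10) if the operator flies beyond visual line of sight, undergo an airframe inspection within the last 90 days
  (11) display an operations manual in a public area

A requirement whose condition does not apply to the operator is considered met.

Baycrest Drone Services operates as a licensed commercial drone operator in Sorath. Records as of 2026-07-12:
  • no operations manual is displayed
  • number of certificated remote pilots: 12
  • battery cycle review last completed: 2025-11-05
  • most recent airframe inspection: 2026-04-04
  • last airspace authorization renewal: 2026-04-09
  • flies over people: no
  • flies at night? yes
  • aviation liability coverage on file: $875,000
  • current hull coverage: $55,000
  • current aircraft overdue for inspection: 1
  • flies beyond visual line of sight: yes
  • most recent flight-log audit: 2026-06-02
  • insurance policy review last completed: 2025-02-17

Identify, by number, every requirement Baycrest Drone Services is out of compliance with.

1. certificated remote pilots 12 ≥ 6 → met
2. airspace authorization renewal 94 days ago vs limit 90 → not met
3. insurance policy review 510 days ago vs limit 540 → met
4. condition 'flies over people' does not hold → requirement n/a → met
5. battery cycle review 249 days ago vs limit 270 → met
6. aviation liability coverage $875,000 ≥ $725,000 → met
7. condition 'flies at night' holds; flight-log audit 40 days ago vs limit 45 → met
8. hull coverage $55,000 ≥ $30,000 → met
9. aircraft overdue for inspection 1 ≤ 2 → met
10. condition 'flies beyond visual line of sight' holds; airframe inspection 99 days ago vs limit 90 → not met
11. operations manual absent → not met
Not met: 2, 10, 11

2, 10, 11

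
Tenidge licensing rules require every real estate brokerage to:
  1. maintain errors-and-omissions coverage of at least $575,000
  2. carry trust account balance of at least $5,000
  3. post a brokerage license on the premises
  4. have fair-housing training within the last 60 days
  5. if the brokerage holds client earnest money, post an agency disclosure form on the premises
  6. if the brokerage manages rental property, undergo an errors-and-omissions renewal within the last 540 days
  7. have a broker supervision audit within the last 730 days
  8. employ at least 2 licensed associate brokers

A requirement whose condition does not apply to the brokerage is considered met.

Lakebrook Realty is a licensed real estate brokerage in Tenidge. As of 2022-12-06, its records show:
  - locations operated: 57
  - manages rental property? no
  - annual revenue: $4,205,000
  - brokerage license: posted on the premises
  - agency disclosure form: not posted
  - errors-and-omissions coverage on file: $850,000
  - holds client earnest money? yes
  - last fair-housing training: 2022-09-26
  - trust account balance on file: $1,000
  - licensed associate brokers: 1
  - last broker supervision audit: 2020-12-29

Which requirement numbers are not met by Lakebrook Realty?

1. errors-and-omissions coverage $850,000 ≥ $575,000 → met
2. trust account balance $1,000 < $5,000 → not met
3. brokerage license present → met
4. fair-housing training 71 days ago vs limit 60 → not met
5. condition 'holds client earnest money' holds; agency disclosure form absent → not met
6. condition 'manages rental property' does not hold → requirement n/a → met
7. broker supervision audit 707 days ago vs limit 730 → met
8. licensed associate brokers 1 < 2 → not met
Not met: 2, 4, 5, 8

2, 4, 5, 8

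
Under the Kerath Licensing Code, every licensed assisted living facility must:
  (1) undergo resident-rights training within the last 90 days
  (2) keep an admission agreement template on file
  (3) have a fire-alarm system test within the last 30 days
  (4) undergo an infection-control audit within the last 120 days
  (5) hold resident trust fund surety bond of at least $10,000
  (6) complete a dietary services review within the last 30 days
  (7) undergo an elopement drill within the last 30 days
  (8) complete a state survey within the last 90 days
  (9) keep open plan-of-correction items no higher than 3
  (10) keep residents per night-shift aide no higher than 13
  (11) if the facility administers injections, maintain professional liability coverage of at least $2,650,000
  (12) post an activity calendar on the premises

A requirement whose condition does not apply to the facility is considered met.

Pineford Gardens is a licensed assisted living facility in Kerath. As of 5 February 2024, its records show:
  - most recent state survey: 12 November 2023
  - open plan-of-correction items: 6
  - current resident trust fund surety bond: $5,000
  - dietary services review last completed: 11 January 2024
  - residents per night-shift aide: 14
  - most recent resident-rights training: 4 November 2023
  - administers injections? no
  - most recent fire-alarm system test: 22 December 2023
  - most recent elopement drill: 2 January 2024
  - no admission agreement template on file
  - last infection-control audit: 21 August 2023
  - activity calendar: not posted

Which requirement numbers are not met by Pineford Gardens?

1, 2, 3, 4, 5, 7, 9, 10, 12

1. resident-rights training 93 days ago vs limit 90 → not met
2. admission agreement template absent → not met
3. fire-alarm system test 45 days ago vs limit 30 → not met
4. infection-control audit 168 days ago vs limit 120 → not met
5. resident trust fund surety bond $5,000 < $10,000 → not met
6. dietary services review 25 days ago vs limit 30 → met
7. elopement drill 34 days ago vs limit 30 → not met
8. state survey 85 days ago vs limit 90 → met
9. open plan-of-correction items 6 > 3 → not met
10. residents per night-shift aide 14 > 13 → not met
11. condition 'administers injections' does not hold → requirement n/a → met
12. activity calendar absent → not met
Not met: 1, 2, 3, 4, 5, 7, 9, 10, 12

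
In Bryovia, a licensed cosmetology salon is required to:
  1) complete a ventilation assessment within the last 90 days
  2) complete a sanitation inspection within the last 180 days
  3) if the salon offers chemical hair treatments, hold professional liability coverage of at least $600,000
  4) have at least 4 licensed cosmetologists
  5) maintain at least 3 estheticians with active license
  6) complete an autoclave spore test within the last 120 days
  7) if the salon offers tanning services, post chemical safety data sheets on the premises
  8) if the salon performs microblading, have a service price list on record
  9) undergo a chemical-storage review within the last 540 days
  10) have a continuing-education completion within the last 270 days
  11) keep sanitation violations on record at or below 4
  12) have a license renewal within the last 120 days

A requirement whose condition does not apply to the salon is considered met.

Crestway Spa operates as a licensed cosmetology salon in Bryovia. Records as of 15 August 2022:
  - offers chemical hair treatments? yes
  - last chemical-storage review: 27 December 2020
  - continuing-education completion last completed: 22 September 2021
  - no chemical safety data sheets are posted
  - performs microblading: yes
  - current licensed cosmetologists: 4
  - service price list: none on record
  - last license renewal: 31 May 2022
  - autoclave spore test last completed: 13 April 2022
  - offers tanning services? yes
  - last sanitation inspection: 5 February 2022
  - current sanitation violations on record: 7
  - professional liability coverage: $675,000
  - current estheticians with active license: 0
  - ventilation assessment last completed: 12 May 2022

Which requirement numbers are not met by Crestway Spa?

1. ventilation assessment 95 days ago vs limit 90 → not met
2. sanitation inspection 191 days ago vs limit 180 → not met
3. condition 'offers chemical hair treatments' holds; professional liability coverage $675,000 ≥ $600,000 → met
4. licensed cosmetologists 4 ≥ 4 → met
5. estheticians with active license 0 < 3 → not met
6. autoclave spore test 124 days ago vs limit 120 → not met
7. condition 'offers tanning services' holds; chemical safety data sheets absent → not met
8. condition 'performs microblading' holds; service price list absent → not met
9. chemical-storage review 596 days ago vs limit 540 → not met
10. continuing-education completion 327 days ago vs limit 270 → not met
11. sanitation violations on record 7 > 4 → not met
12. license renewal 76 days ago vs limit 120 → met
Not met: 1, 2, 5, 6, 7, 8, 9, 10, 11

1, 2, 5, 6, 7, 8, 9, 10, 11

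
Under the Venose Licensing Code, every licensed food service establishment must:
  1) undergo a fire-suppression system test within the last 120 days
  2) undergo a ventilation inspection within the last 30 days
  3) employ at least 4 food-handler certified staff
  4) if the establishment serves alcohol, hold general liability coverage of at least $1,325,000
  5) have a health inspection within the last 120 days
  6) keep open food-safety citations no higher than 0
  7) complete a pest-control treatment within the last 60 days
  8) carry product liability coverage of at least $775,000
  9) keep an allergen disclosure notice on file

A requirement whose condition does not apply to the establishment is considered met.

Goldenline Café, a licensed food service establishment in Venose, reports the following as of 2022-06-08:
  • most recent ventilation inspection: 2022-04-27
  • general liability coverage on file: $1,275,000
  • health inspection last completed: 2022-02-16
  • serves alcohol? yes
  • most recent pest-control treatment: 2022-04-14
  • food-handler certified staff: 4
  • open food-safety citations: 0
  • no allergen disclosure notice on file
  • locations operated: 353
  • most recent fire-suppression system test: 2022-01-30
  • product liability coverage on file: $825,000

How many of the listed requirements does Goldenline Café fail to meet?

1. fire-suppression system test 129 days ago vs limit 120 → not met
2. ventilation inspection 42 days ago vs limit 30 → not met
3. food-handler certified staff 4 ≥ 4 → met
4. condition 'serves alcohol' holds; general liability coverage $1,275,000 < $1,325,000 → not met
5. health inspection 112 days ago vs limit 120 → met
6. open food-safety citations 0 ≤ 0 → met
7. pest-control treatment 55 days ago vs limit 60 → met
8. product liability coverage $825,000 ≥ $775,000 → met
9. allergen disclosure notice absent → not met
Not met: 4 of 9

4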